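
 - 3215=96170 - 99385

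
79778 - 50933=28845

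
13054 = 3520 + 9534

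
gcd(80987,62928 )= 1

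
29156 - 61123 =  - 31967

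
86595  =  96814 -10219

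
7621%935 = 141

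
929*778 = 722762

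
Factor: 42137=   29^1 *1453^1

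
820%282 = 256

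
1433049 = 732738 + 700311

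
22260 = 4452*5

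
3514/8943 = 3514/8943 = 0.39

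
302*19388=5855176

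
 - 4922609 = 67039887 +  - 71962496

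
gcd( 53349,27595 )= 1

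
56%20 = 16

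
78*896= 69888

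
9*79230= 713070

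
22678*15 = 340170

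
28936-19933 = 9003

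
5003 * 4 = 20012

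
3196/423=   7 + 5/9 = 7.56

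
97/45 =97/45 = 2.16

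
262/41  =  6 + 16/41  =  6.39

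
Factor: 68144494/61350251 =2^1 * 11^1 * 67^1*83^1*557^1*61350251^( - 1)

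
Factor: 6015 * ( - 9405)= - 3^3*5^2*11^1 * 19^1*401^1 = - 56571075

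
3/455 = 3/455 = 0.01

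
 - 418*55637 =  - 23256266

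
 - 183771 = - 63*2917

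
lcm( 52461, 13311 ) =891837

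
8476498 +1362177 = 9838675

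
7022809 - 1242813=5779996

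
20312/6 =3385 + 1/3  =  3385.33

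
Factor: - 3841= - 23^1*167^1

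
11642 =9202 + 2440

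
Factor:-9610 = - 2^1 * 5^1*31^2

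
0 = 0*86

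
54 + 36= 90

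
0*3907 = 0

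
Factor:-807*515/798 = -2^( - 1)*5^1*7^( - 1) * 19^( - 1 )*103^1*269^1 = - 138535/266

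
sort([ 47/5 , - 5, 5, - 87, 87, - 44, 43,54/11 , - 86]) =[ - 87 , - 86, - 44, -5,54/11,5, 47/5,43,87 ] 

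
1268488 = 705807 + 562681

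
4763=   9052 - 4289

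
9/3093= 3/1031=0.00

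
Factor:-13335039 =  - 3^2 *1481671^1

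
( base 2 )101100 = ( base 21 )22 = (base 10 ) 44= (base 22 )20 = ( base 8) 54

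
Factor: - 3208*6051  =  -19411608 = -2^3 * 3^1*401^1*2017^1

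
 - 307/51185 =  - 1 + 50878/51185 = - 0.01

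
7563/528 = 14 + 57/176=14.32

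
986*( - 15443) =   -  15226798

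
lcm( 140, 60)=420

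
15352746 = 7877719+7475027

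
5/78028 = 5/78028 =0.00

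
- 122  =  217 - 339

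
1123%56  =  3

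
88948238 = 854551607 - 765603369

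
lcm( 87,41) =3567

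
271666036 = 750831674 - 479165638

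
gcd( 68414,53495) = 1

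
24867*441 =10966347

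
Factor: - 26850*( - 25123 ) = 2^1 * 3^1 * 5^2 * 7^1*37^1 * 97^1* 179^1 = 674552550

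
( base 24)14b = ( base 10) 683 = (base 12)48b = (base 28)ob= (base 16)2ab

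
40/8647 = 40/8647 = 0.00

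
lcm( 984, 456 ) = 18696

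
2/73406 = 1/36703 = 0.00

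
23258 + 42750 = 66008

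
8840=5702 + 3138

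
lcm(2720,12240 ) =24480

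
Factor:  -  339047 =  - 31^1*10937^1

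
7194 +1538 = 8732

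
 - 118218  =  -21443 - 96775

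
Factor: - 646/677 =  - 2^1*17^1*19^1*677^( - 1)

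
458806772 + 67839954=526646726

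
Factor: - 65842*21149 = -2^1*7^1 * 4703^1*21149^1 = - 1392492458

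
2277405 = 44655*51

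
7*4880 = 34160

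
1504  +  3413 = 4917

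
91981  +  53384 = 145365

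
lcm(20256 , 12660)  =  101280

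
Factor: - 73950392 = -2^3*9243799^1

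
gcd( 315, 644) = 7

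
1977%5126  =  1977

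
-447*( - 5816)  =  2599752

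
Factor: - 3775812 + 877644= - 2898168=   -2^3*3^1*7^1* 13^1*1327^1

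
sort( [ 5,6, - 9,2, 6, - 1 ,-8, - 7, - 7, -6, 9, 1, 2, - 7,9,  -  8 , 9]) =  [ - 9,-8,-8, - 7,-7, - 7, - 6, - 1,1, 2,2,5,6,  6,9,9,9 ]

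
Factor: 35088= 2^4*3^1  *  17^1*43^1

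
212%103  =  6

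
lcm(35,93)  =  3255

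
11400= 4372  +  7028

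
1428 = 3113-1685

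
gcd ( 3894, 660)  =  66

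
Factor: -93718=-2^1*47^1*997^1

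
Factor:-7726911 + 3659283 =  - 4067628 =-2^2*3^1*43^1*7883^1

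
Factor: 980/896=35/32 = 2^ ( - 5)*5^1 *7^1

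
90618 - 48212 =42406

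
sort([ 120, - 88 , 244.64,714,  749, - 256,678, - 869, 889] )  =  [-869,-256,- 88, 120,  244.64,678,714, 749, 889]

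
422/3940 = 211/1970=0.11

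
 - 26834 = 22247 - 49081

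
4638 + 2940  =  7578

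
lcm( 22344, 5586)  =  22344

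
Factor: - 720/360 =  -  2^1 = - 2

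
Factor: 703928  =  2^3*87991^1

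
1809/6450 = 603/2150  =  0.28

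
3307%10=7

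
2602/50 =1301/25=   52.04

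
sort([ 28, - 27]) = [ - 27, 28 ] 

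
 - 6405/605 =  - 1281/121  =  - 10.59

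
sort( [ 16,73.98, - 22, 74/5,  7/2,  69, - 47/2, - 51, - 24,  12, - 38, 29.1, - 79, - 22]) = [ - 79, -51 , - 38, - 24, - 47/2, - 22, - 22,7/2, 12,74/5, 16,29.1,  69, 73.98]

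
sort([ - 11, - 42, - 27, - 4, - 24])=[ - 42, - 27, - 24, - 11, - 4 ] 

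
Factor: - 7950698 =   -  2^1*7^1*29^1 * 19583^1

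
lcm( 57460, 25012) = 2126020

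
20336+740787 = 761123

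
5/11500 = 1/2300 =0.00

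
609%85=14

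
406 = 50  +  356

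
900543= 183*4921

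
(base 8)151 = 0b1101001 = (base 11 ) 96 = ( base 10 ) 105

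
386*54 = 20844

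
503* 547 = 275141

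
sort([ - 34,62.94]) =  [ - 34 , 62.94]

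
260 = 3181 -2921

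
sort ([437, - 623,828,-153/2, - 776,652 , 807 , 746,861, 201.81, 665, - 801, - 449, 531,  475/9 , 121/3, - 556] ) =[ - 801,  -  776, - 623, - 556, - 449 ,-153/2,121/3,  475/9,  201.81, 437 , 531 , 652,  665, 746, 807 , 828, 861 ]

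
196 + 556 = 752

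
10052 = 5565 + 4487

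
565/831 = 565/831 = 0.68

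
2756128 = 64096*43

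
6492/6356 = 1623/1589  =  1.02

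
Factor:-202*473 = -95546 = - 2^1 *11^1  *43^1*101^1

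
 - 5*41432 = - 207160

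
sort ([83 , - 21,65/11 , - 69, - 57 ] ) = [ - 69, - 57, - 21, 65/11,83 ]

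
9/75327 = 3/25109 = 0.00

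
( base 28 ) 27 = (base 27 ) 29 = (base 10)63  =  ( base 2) 111111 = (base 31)21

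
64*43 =2752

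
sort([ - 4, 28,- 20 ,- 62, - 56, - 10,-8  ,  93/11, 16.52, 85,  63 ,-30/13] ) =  [ - 62, - 56, - 20, - 10, - 8,  -  4,  -  30/13, 93/11, 16.52 , 28,63, 85] 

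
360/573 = 120/191 = 0.63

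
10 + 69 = 79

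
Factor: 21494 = 2^1*11^1*977^1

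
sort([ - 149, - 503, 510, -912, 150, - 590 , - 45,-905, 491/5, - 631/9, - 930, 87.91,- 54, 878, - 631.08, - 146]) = [ - 930,- 912, - 905, - 631.08, - 590,-503,- 149, -146,-631/9, - 54 , - 45,87.91, 491/5,150, 510,878]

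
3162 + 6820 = 9982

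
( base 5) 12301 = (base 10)951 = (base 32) tn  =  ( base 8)1667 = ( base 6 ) 4223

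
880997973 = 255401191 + 625596782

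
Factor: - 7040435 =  - 5^1*1408087^1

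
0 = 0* 12363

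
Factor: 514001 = 514001^1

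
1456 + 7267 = 8723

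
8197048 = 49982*164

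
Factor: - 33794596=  - 2^2*  11^1*768059^1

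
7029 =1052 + 5977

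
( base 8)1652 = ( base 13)572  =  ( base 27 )17K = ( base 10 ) 938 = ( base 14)4B0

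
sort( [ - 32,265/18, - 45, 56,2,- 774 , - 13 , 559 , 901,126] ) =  [ - 774, -45,-32,-13 , 2 , 265/18 , 56,126, 559 , 901] 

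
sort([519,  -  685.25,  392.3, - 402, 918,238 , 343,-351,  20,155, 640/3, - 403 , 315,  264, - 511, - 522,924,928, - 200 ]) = [ - 685.25, - 522, - 511,-403, - 402, -351 , - 200,20,155, 640/3, 238, 264, 315, 343, 392.3, 519,918,924, 928 ] 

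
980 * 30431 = 29822380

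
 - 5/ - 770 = 1/154 = 0.01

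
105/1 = 105 = 105.00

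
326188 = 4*81547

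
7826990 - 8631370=-804380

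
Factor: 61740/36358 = 2^1*3^2*5^1 * 53^ ( - 1)=90/53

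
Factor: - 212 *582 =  - 2^3*3^1*53^1*97^1 = - 123384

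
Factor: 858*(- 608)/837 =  - 173888/279 = - 2^6 * 3^( -2) * 11^1 * 13^1 * 19^1 * 31^(-1)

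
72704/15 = 72704/15 = 4846.93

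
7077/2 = 7077/2 = 3538.50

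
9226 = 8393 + 833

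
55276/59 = 936 + 52/59=936.88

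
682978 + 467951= 1150929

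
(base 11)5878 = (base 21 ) ha1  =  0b1111000011100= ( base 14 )2B48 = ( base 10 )7708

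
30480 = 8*3810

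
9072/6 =1512= 1512.00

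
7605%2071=1392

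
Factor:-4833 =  - 3^3*179^1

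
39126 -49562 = -10436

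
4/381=4/381  =  0.01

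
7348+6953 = 14301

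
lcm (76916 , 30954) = 2538228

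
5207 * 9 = 46863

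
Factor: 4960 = 2^5*5^1*31^1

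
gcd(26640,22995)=45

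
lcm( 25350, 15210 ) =76050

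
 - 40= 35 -75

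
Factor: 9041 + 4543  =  2^4*3^1* 283^1= 13584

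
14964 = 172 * 87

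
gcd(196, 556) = 4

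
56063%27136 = 1791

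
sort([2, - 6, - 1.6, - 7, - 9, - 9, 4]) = [ - 9, - 9, - 7, - 6, - 1.6, 2,4] 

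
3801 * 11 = 41811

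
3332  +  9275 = 12607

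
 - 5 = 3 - 8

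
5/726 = 5/726= 0.01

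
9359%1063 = 855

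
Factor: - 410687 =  - 410687^1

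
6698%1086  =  182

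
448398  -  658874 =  - 210476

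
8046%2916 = 2214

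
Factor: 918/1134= 3^(- 1)*7^(  -  1)*17^1 =17/21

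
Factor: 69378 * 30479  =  2114572062 = 2^1 * 3^1*29^1 * 31^1  *373^1  *1051^1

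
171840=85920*2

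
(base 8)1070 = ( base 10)568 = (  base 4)20320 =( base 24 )ng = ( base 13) 349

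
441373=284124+157249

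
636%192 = 60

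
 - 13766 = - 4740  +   - 9026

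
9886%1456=1150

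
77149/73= 1056 + 61/73 = 1056.84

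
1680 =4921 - 3241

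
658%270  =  118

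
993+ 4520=5513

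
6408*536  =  3434688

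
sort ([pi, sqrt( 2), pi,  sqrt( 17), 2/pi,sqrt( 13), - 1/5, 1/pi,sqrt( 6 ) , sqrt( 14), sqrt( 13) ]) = [ - 1/5, 1/pi,2/pi, sqrt( 2),sqrt ( 6 ),  pi, pi,  sqrt(13 ),sqrt( 13), sqrt( 14 ), sqrt (17 ) ]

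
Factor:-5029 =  - 47^1*107^1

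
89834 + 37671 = 127505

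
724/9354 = 362/4677  =  0.08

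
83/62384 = 83/62384 = 0.00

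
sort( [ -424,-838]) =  [ - 838, - 424]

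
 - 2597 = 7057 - 9654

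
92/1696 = 23/424 = 0.05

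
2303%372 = 71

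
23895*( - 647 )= - 15460065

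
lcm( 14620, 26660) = 453220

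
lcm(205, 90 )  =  3690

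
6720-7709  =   - 989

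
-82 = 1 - 83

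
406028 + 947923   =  1353951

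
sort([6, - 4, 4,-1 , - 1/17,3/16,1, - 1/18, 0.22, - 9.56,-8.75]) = [ - 9.56,-8.75,  -  4,-1, - 1/17, - 1/18, 3/16,0.22,  1,4,6]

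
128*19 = 2432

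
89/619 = 89/619=0.14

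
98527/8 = 98527/8 = 12315.88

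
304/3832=38/479 = 0.08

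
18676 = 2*9338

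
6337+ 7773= 14110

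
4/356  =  1/89 = 0.01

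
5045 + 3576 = 8621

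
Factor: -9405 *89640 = - 2^3*3^5*5^2*11^1*19^1*83^1 = -843064200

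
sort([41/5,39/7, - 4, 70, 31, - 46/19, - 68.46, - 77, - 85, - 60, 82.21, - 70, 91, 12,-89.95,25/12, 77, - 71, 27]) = [ - 89.95 ,  -  85,-77, - 71,  -  70, - 68.46,  -  60, -4 , -46/19,25/12,39/7, 41/5,12, 27,  31,70, 77, 82.21, 91]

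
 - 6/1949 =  - 1 + 1943/1949 = - 0.00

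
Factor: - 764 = -2^2*191^1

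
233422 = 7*33346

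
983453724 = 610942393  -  -372511331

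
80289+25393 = 105682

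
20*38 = 760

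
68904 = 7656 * 9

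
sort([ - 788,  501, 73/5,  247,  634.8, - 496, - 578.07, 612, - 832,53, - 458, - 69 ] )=[ - 832, - 788,-578.07, - 496, - 458, - 69,73/5,53,247,  501, 612,634.8]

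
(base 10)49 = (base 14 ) 37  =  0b110001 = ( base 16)31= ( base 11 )45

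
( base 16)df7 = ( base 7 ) 13265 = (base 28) 4fj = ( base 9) 4812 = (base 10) 3575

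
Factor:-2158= - 2^1*13^1*83^1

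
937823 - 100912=836911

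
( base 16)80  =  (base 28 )4g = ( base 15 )88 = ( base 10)128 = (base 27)4k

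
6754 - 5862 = 892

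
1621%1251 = 370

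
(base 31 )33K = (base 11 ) 2284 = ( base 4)232310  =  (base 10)2996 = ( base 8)5664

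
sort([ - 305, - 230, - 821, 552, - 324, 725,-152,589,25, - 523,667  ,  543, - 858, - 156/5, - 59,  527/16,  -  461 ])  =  [ - 858, -821, - 523, - 461, - 324, - 305 , - 230,-152,-59, - 156/5,25, 527/16, 543 , 552,  589,667,725]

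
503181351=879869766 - 376688415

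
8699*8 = 69592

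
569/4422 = 569/4422= 0.13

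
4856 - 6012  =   - 1156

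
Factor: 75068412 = 2^2*3^1*23^1*37^1*7351^1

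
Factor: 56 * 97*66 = 2^4*3^1*7^1 *11^1*97^1 = 358512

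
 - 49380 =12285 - 61665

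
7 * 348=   2436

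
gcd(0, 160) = 160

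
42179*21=885759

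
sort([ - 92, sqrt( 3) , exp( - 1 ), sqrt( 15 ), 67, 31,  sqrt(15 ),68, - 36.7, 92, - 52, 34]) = [-92,  -  52, -36.7,exp( - 1), sqrt(3), sqrt ( 15), sqrt( 15),31 , 34,67, 68,92]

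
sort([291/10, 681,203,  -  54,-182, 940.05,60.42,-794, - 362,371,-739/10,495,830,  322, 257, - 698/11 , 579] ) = [-794, - 362,-182, - 739/10,-698/11,-54, 291/10,60.42,203,257 , 322,371,495,579,681,830,940.05]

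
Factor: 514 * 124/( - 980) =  - 15934/245  =  - 2^1*5^( - 1 ) * 7^( - 2)*31^1*257^1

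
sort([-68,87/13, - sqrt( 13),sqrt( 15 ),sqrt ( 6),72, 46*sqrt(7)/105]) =[ - 68, -sqrt( 13),46*sqrt( 7 )/105,sqrt(  6 ) , sqrt( 15),  87/13,72]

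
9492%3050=342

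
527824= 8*65978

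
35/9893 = 35/9893 = 0.00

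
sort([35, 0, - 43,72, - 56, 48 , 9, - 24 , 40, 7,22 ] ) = [ - 56, - 43 , - 24, 0, 7,9,22, 35 , 40,48 , 72 ]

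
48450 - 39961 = 8489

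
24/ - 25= - 24/25=-0.96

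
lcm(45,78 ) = 1170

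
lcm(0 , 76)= 0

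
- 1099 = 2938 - 4037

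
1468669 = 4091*359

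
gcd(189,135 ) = 27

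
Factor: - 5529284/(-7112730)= 2764642/3556365 = 2^1*3^( - 1 )* 5^(  -  1 )*17^1*31^1*43^1*61^1* 237091^(-1)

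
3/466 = 3/466 = 0.01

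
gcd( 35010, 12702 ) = 6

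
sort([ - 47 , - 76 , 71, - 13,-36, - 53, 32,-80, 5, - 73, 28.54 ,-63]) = [ - 80,-76, - 73, - 63, - 53, - 47,  -  36, - 13,5,28.54 , 32,  71]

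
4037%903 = 425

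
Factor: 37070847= 3^2*11^1*41^1*9133^1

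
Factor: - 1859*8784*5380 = - 2^6 * 3^2 * 5^1*11^1*13^2 * 61^1*269^1 = -87852473280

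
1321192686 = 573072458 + 748120228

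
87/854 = 87/854=0.10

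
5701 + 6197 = 11898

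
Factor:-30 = -2^1*3^1*5^1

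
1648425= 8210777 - 6562352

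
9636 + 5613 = 15249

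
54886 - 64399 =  - 9513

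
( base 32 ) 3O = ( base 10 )120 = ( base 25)4K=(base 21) 5f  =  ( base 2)1111000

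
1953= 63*31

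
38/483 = 38/483 = 0.08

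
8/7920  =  1/990= 0.00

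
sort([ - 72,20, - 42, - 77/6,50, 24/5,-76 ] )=[  -  76, - 72, - 42,  -  77/6 , 24/5,20,50 ] 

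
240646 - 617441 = - 376795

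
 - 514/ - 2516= 257/1258 = 0.20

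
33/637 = 33/637  =  0.05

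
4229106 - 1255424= 2973682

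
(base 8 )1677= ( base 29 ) 142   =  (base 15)43E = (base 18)2H5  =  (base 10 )959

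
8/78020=2/19505 = 0.00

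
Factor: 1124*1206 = 2^3*3^2*67^1*281^1 = 1355544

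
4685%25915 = 4685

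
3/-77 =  - 1 + 74/77 = - 0.04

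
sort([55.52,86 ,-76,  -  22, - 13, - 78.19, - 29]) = [-78.19, - 76, - 29,  -  22,  -  13,  55.52, 86 ]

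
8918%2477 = 1487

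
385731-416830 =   -  31099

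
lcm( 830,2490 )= 2490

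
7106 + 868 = 7974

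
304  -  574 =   -  270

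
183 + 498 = 681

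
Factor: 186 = 2^1*3^1 * 31^1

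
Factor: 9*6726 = 2^1 * 3^3*19^1*59^1= 60534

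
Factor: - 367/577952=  - 2^( - 5) * 367^1*18061^( - 1)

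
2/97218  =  1/48609 = 0.00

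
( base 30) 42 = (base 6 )322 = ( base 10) 122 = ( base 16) 7A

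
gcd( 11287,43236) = 1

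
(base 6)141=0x3d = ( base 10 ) 61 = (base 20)31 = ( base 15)41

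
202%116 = 86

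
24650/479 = 51+221/479 = 51.46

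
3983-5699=-1716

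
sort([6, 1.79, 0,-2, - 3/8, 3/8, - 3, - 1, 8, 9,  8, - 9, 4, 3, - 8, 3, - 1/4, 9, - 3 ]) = [-9, - 8,  -  3, - 3,-2, - 1, - 3/8,  -  1/4,  0,3/8, 1.79, 3, 3 , 4,6, 8, 8,  9, 9 ]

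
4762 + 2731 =7493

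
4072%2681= 1391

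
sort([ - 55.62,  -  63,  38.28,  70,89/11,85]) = [ - 63,  -  55.62,89/11, 38.28,70,85 ]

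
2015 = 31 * 65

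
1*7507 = 7507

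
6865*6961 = 47787265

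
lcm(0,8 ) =0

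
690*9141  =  6307290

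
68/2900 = 17/725 = 0.02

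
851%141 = 5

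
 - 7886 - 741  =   - 8627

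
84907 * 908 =77095556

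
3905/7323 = 3905/7323 =0.53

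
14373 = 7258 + 7115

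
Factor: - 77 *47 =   -  7^1*11^1  *47^1=- 3619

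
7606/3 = 7606/3 = 2535.33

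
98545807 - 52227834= 46317973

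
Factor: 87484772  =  2^2* 4621^1  *4733^1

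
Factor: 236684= 2^2*7^1*79^1 * 107^1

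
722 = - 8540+9262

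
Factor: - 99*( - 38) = 2^1*3^2* 11^1*19^1 = 3762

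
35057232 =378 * 92744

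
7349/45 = 163 + 14/45 = 163.31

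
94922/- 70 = - 1357 + 34/35 = - 1356.03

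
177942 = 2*88971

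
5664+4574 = 10238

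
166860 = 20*8343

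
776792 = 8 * 97099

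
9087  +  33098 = 42185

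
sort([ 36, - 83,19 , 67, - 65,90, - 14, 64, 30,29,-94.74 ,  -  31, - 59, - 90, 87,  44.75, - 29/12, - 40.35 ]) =[ - 94.74, - 90,  -  83, - 65,-59, - 40.35 ,  -  31, - 14, - 29/12,19,29,30, 36, 44.75,64,67, 87,90]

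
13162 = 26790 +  - 13628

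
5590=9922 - 4332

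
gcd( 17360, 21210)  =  70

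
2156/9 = 239 + 5/9 = 239.56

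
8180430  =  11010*743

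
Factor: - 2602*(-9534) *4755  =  117959510340  =  2^2*3^2*5^1*7^1 * 227^1*317^1*1301^1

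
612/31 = 19  +  23/31 = 19.74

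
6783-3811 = 2972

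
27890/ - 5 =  - 5578+0/1 = - 5578.00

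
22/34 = 11/17 =0.65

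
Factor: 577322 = 2^1*288661^1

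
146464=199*736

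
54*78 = 4212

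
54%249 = 54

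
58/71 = 58/71 = 0.82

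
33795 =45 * 751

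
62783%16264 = 13991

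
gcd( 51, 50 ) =1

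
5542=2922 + 2620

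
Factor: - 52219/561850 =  - 2^( - 1) * 5^(-2 )*17^( - 1)*79^1 = - 79/850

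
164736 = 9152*18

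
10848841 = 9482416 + 1366425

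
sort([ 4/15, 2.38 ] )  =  [4/15,2.38]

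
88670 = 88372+298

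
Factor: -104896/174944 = - 298/497 =- 2^1 * 7^( - 1 )*71^(- 1 ) * 149^1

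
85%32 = 21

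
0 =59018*0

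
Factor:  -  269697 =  - 3^1*89899^1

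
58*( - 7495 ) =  - 434710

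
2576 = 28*92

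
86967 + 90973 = 177940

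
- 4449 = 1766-6215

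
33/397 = 33/397 =0.08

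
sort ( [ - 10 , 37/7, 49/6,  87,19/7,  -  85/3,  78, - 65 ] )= [ - 65,-85/3, - 10,19/7, 37/7,49/6,78,87 ] 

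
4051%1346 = 13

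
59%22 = 15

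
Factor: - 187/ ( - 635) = 5^(-1)*11^1*17^1*127^(-1)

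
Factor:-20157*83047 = -1673978379  =  - 3^1*6719^1 *83047^1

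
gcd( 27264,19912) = 8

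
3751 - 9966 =  -  6215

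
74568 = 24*3107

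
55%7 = 6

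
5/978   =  5/978  =  0.01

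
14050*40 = 562000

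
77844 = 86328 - 8484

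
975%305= 60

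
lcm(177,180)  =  10620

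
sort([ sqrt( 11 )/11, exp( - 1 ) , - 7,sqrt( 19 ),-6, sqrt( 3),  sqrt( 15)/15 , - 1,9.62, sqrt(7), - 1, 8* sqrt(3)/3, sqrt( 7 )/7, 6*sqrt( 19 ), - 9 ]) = [ - 9, - 7, - 6, - 1, - 1, sqrt( 15) /15, sqrt( 11)/11,exp( - 1), sqrt( 7)/7,sqrt (3), sqrt( 7 ),sqrt( 19), 8*sqrt( 3)/3,9.62, 6*sqrt( 19) ] 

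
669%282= 105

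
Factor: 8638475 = 5^2*233^1 * 1483^1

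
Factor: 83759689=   13^1*73^1*88261^1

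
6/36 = 1/6 = 0.17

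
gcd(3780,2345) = 35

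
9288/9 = 1032 =1032.00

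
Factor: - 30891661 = -30891661^1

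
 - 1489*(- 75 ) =111675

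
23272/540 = 5818/135 = 43.10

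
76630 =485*158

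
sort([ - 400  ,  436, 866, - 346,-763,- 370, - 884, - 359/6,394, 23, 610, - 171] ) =[ - 884,-763,-400,-370, - 346, - 171, - 359/6,23,394,436, 610, 866] 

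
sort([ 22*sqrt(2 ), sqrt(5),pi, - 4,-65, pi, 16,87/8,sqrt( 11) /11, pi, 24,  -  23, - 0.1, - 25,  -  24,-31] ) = [-65, - 31, - 25, - 24, - 23,  -  4, - 0.1, sqrt(11)/11, sqrt( 5 ),pi, pi, pi, 87/8, 16 , 24, 22 * sqrt( 2 ) ]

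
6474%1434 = 738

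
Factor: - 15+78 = 63 = 3^2*7^1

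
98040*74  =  7254960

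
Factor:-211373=- 211373^1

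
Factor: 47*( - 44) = - 2068 = - 2^2*11^1*47^1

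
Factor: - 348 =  - 2^2*3^1  *29^1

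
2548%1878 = 670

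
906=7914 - 7008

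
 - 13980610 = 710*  ( - 19691) 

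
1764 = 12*147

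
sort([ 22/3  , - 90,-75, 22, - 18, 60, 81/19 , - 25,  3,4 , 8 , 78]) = [ - 90, - 75, - 25,  -  18,3, 4,81/19,22/3, 8, 22,  60, 78]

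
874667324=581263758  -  -293403566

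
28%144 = 28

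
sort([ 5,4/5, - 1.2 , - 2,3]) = [- 2  , - 1.2, 4/5,  3,5]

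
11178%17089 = 11178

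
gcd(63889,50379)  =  7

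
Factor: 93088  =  2^5*2909^1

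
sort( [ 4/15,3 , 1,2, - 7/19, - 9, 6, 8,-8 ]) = [ - 9 , - 8 ,-7/19, 4/15, 1, 2, 3  ,  6,8] 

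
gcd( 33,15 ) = 3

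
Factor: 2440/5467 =2^3*5^1 *7^( - 1 )*11^( - 1 )*61^1 * 71^( - 1 )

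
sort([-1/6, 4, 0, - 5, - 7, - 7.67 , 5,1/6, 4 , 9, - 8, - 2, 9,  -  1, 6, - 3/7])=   [ - 8, - 7.67, - 7,-5,-2, - 1, - 3/7, - 1/6,0, 1/6,4, 4, 5,  6, 9,9 ] 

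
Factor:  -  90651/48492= - 30217/16164 = - 2^( - 2)*3^( - 2 )*11^1*41^1*67^1 * 449^(-1)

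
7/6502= 7/6502 = 0.00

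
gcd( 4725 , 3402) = 189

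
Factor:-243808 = - 2^5*19^1*401^1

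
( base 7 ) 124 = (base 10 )67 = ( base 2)1000011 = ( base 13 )52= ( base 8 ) 103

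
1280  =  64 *20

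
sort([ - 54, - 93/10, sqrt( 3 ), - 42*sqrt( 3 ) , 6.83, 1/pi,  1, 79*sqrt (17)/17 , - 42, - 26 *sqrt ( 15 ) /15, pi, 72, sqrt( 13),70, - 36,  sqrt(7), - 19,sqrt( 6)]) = [ - 42*sqrt(3), - 54, - 42, - 36, - 19, - 93/10, -26* sqrt (15)/15, 1/pi , 1,sqrt( 3 ), sqrt( 6 ), sqrt( 7), pi, sqrt( 13) , 6.83, 79*  sqrt( 17 )/17, 70,72]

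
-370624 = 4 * ( - 92656)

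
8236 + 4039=12275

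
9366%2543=1737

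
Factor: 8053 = 8053^1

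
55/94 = 55/94 = 0.59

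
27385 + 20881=48266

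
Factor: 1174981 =563^1*2087^1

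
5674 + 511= 6185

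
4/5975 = 4/5975=0.00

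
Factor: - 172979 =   -  41^1*4219^1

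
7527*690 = 5193630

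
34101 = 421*81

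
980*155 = 151900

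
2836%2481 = 355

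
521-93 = 428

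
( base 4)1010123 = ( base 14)184b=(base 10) 4379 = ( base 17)F2A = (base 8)10433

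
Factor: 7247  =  7247^1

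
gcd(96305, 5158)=1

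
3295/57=57 + 46/57 = 57.81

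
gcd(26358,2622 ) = 138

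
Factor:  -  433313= - 17^1*71^1*359^1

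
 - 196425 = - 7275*27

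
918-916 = 2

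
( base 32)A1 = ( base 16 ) 141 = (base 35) 96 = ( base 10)321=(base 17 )11F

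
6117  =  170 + 5947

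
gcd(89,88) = 1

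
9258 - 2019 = 7239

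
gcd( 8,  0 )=8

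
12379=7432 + 4947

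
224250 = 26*8625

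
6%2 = 0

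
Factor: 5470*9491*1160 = 2^4*5^2*29^1*547^1*9491^1 = 60222293200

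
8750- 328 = 8422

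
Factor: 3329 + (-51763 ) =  - 48434 = -2^1*61^1*397^1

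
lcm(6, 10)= 30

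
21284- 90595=-69311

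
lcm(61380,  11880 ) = 368280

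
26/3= 8+2/3 = 8.67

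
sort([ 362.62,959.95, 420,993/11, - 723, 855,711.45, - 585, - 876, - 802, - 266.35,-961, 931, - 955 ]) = [ - 961, - 955, - 876, - 802,-723,  -  585, - 266.35, 993/11,362.62,420, 711.45,855, 931,  959.95] 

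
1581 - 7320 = -5739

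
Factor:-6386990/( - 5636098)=3193495/2818049 = 5^1*13^( - 1)*239^( - 1) * 907^(-1)*638699^1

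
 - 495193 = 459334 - 954527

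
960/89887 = 960/89887 = 0.01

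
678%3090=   678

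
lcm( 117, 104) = 936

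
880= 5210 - 4330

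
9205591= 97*94903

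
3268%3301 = 3268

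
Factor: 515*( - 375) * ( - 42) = 8111250 =2^1 * 3^2*5^4 * 7^1 * 103^1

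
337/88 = 3 + 73/88 = 3.83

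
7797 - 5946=1851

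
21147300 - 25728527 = - 4581227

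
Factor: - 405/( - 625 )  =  81/125 = 3^4*5^(- 3)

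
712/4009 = 712/4009 = 0.18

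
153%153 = 0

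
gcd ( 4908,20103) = 3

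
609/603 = 1  +  2/201 = 1.01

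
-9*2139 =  - 19251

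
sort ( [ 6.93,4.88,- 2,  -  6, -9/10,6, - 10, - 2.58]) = [ - 10, - 6, - 2.58, - 2, - 9/10, 4.88, 6, 6.93]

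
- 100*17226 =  - 1722600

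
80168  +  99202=179370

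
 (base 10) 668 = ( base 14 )35a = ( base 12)478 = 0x29c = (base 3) 220202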